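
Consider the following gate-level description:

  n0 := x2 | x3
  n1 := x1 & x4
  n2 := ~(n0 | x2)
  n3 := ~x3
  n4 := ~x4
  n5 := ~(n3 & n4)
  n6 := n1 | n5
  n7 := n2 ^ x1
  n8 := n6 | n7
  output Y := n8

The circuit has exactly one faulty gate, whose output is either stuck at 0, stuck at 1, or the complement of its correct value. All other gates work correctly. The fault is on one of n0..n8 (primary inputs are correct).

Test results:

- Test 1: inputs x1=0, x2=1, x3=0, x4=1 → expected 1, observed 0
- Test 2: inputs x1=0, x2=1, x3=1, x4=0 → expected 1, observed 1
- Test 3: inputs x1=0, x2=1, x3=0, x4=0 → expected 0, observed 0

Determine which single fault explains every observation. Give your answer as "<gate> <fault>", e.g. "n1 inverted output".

n4 stuck-at-1

Fault-free values for test 1 (x1=0, x2=1, x3=0, x4=1): n0=1, n1=0, n2=0, n3=1, n4=0, n5=1, n6=1, n7=0, n8=1, giving Y=1. Observed 0.
Test 1: faults giving observed 0 are {n4 stuck-at-1, n4 inverted output, n5 stuck-at-0, n5 inverted output, n6 stuck-at-0, n6 inverted output, n8 stuck-at-0, n8 inverted output}.
Test 2 (x1=0, x2=1, x3=1, x4=0): fault-free n0=1, n1=0, n2=0, n3=0, n4=1, n5=1, n6=1, n7=0, n8=1 → 1; observed 1. Eliminates n5 stuck-at-0, n5 inverted output, n6 stuck-at-0, n6 inverted output, n8 stuck-at-0, n8 inverted output.
Test 3 (x1=0, x2=1, x3=0, x4=0): fault-free n0=1, n1=0, n2=0, n3=1, n4=1, n5=0, n6=0, n7=0, n8=0 → 0; observed 0. Eliminates n4 inverted output.
Only n4 stuck-at-1 is consistent with every test.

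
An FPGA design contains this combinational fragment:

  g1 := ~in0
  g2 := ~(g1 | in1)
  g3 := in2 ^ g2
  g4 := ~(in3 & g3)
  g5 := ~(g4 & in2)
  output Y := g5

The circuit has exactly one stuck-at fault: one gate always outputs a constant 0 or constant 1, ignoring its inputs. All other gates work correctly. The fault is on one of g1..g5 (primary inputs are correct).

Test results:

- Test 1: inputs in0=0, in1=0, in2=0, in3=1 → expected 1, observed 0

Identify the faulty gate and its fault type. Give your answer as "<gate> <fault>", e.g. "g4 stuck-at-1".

Fault-free values for test 1 (in0=0, in1=0, in2=0, in3=1): g1=1, g2=0, g3=0, g4=1, g5=1, giving Y=1. Observed 0.
Test 1: faults giving observed 0 are {g5 stuck-at-0}.
Only g5 stuck-at-0 is consistent with every test.

g5 stuck-at-0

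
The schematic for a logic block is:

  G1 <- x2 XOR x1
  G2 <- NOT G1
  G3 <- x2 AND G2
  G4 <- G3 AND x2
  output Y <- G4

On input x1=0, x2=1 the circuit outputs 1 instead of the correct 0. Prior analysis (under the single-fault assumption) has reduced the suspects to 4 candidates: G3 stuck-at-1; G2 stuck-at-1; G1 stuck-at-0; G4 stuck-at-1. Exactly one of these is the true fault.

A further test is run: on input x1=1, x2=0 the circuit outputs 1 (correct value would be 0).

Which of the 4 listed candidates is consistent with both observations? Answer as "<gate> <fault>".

G4 stuck-at-1

Evaluate each candidate on input x1=1, x2=0:
  G3 stuck-at-1: G1=1, G2=0, G3=1 [stuck-at-1], G4=0 → 0 — eliminated
  G2 stuck-at-1: G1=1, G2=1 [stuck-at-1], G3=0, G4=0 → 0 — eliminated
  G1 stuck-at-0: G1=0 [stuck-at-0], G2=1, G3=0, G4=0 → 0 — eliminated
  G4 stuck-at-1: G1=1, G2=0, G3=0, G4=1 [stuck-at-1] → 1 — matches
Only G4 stuck-at-1 reproduces the observed 1.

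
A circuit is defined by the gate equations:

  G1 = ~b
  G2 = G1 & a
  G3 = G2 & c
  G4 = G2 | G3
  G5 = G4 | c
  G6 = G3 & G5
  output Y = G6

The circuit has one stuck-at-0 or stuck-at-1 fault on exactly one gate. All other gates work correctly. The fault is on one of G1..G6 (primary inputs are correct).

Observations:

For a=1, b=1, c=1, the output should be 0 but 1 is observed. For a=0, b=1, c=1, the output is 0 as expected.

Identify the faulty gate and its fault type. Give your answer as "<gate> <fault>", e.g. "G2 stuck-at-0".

Fault-free values for test 1 (a=1, b=1, c=1): G1=0, G2=0, G3=0, G4=0, G5=1, G6=0, giving Y=0. Observed 1.
Test 1: faults giving observed 1 are {G1 stuck-at-1, G2 stuck-at-1, G3 stuck-at-1, G6 stuck-at-1}.
Test 2 (a=0, b=1, c=1): fault-free G1=0, G2=0, G3=0, G4=0, G5=1, G6=0 → 0; observed 0. Eliminates G2 stuck-at-1, G3 stuck-at-1, G6 stuck-at-1.
Only G1 stuck-at-1 is consistent with every test.

G1 stuck-at-1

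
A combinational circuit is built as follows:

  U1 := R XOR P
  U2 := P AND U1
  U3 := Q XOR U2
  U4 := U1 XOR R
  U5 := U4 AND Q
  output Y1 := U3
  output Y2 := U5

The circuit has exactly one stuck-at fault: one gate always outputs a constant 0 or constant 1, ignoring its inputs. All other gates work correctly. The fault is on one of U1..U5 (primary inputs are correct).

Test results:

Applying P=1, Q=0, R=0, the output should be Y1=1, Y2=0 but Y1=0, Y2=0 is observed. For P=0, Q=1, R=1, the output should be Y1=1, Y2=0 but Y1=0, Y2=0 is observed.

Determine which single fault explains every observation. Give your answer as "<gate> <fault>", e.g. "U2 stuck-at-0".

Fault-free values for test 1 (P=1, Q=0, R=0): U1=1, U2=1, U3=1, U4=1, U5=0, giving Y1=1, Y2=0. Observed Y1=0, Y2=0.
Test 1: faults giving observed Y1=0, Y2=0 are {U1 stuck-at-0, U2 stuck-at-0, U3 stuck-at-0}.
Test 2 (P=0, Q=1, R=1): fault-free U1=1, U2=0, U3=1, U4=0, U5=0 → Y1=1, Y2=0; observed Y1=0, Y2=0. Eliminates U1 stuck-at-0, U2 stuck-at-0.
Only U3 stuck-at-0 is consistent with every test.

U3 stuck-at-0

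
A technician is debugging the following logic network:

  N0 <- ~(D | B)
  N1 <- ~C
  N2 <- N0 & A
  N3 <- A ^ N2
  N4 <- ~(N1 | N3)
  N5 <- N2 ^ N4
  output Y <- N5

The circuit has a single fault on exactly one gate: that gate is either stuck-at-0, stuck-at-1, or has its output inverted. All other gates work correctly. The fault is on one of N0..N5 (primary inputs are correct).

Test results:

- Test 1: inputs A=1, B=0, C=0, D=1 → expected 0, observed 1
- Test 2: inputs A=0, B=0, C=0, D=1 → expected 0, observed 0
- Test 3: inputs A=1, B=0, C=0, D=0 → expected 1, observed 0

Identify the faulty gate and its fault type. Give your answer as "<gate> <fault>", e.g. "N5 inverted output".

N0 inverted output

Fault-free values for test 1 (A=1, B=0, C=0, D=1): N0=0, N1=1, N2=0, N3=1, N4=0, N5=0, giving Y=0. Observed 1.
Test 1: faults giving observed 1 are {N0 stuck-at-1, N0 inverted output, N2 stuck-at-1, N2 inverted output, N4 stuck-at-1, N4 inverted output, N5 stuck-at-1, N5 inverted output}.
Test 2 (A=0, B=0, C=0, D=1): fault-free N0=0, N1=1, N2=0, N3=0, N4=0, N5=0 → 0; observed 0. Eliminates N2 stuck-at-1, N2 inverted output, N4 stuck-at-1, N4 inverted output, N5 stuck-at-1, N5 inverted output.
Test 3 (A=1, B=0, C=0, D=0): fault-free N0=1, N1=1, N2=1, N3=0, N4=0, N5=1 → 1; observed 0. Eliminates N0 stuck-at-1.
Only N0 inverted output is consistent with every test.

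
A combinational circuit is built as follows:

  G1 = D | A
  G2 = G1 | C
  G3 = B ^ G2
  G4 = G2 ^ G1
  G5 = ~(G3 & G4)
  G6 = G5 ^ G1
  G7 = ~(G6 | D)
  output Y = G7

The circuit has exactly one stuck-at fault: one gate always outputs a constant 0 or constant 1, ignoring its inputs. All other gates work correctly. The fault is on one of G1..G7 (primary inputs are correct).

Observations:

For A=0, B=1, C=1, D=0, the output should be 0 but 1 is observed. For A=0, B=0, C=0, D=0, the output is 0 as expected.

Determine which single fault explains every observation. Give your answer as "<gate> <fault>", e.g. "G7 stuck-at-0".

Fault-free values for test 1 (A=0, B=1, C=1, D=0): G1=0, G2=1, G3=0, G4=1, G5=1, G6=1, G7=0, giving Y=0. Observed 1.
Test 1: faults giving observed 1 are {G1 stuck-at-1, G3 stuck-at-1, G5 stuck-at-0, G6 stuck-at-0, G7 stuck-at-1}.
Test 2 (A=0, B=0, C=0, D=0): fault-free G1=0, G2=0, G3=0, G4=0, G5=1, G6=1, G7=0 → 0; observed 0. Eliminates G1 stuck-at-1, G5 stuck-at-0, G6 stuck-at-0, G7 stuck-at-1.
Only G3 stuck-at-1 is consistent with every test.

G3 stuck-at-1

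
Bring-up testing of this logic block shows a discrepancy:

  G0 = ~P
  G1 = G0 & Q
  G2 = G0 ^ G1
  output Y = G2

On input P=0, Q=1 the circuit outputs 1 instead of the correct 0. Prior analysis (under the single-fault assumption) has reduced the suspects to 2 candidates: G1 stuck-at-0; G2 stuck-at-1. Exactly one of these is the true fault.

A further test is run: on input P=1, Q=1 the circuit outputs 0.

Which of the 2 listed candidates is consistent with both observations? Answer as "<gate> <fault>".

Evaluate each candidate on input P=1, Q=1:
  G1 stuck-at-0: G0=0, G1=0 [stuck-at-0], G2=0 → 0 — matches
  G2 stuck-at-1: G0=0, G1=0, G2=1 [stuck-at-1] → 1 — eliminated
Only G1 stuck-at-0 reproduces the observed 0.

G1 stuck-at-0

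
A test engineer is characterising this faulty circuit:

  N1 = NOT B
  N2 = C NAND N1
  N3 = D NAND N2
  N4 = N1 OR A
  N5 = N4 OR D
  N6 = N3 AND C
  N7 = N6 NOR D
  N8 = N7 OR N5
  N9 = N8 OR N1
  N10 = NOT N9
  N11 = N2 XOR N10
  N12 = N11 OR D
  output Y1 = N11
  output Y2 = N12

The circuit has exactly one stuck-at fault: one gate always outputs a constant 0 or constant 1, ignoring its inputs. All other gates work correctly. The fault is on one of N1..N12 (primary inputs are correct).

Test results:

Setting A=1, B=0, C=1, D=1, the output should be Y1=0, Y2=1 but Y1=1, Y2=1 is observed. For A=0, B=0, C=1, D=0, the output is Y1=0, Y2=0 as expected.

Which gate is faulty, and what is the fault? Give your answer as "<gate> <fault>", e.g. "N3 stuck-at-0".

N1 stuck-at-0

Fault-free values for test 1 (A=1, B=0, C=1, D=1): N1=1, N2=0, N3=1, N4=1, N5=1, N6=1, N7=0, N8=1, N9=1, N10=0, N11=0, N12=1, giving Y1=0, Y2=1. Observed Y1=1, Y2=1.
Test 1: faults giving observed Y1=1, Y2=1 are {N1 stuck-at-0, N2 stuck-at-1, N9 stuck-at-0, N10 stuck-at-1, N11 stuck-at-1}.
Test 2 (A=0, B=0, C=1, D=0): fault-free N1=1, N2=0, N3=1, N4=1, N5=1, N6=1, N7=0, N8=1, N9=1, N10=0, N11=0, N12=0 → Y1=0, Y2=0; observed Y1=0, Y2=0. Eliminates N2 stuck-at-1, N9 stuck-at-0, N10 stuck-at-1, N11 stuck-at-1.
Only N1 stuck-at-0 is consistent with every test.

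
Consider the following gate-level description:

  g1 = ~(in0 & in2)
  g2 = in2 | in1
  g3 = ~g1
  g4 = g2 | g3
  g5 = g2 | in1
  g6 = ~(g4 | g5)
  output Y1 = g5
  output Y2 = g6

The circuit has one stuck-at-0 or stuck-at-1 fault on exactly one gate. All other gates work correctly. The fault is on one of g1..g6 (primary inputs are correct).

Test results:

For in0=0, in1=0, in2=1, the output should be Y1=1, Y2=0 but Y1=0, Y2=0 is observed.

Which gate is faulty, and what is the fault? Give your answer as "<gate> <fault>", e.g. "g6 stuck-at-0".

g5 stuck-at-0

Fault-free values for test 1 (in0=0, in1=0, in2=1): g1=1, g2=1, g3=0, g4=1, g5=1, g6=0, giving Y1=1, Y2=0. Observed Y1=0, Y2=0.
Test 1: faults giving observed Y1=0, Y2=0 are {g5 stuck-at-0}.
Only g5 stuck-at-0 is consistent with every test.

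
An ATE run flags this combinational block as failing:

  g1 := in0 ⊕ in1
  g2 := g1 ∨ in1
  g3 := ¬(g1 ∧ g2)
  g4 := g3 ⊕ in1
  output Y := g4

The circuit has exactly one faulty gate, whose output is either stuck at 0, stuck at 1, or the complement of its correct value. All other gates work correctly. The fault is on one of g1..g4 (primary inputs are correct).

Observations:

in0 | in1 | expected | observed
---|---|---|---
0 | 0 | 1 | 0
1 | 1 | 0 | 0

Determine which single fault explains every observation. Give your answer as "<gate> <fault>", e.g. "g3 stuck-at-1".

Fault-free values for test 1 (in0=0, in1=0): g1=0, g2=0, g3=1, g4=1, giving Y=1. Observed 0.
Test 1: faults giving observed 0 are {g1 stuck-at-1, g1 inverted output, g3 stuck-at-0, g3 inverted output, g4 stuck-at-0, g4 inverted output}.
Test 2 (in0=1, in1=1): fault-free g1=0, g2=1, g3=1, g4=0 → 0; observed 0. Eliminates g1 stuck-at-1, g1 inverted output, g3 stuck-at-0, g3 inverted output, g4 inverted output.
Only g4 stuck-at-0 is consistent with every test.

g4 stuck-at-0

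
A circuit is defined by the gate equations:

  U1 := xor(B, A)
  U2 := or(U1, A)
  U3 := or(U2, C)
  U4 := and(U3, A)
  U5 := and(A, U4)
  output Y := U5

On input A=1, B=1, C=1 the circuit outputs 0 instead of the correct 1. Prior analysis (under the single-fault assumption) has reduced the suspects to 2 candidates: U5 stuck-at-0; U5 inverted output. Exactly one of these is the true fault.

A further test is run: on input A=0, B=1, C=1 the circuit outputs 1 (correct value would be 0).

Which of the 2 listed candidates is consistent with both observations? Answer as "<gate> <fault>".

Evaluate each candidate on input A=0, B=1, C=1:
  U5 stuck-at-0: U1=1, U2=1, U3=1, U4=0, U5=0 [stuck-at-0] → 0 — eliminated
  U5 inverted output: U1=1, U2=1, U3=1, U4=0, U5=1 [inverted output] → 1 — matches
Only U5 inverted output reproduces the observed 1.

U5 inverted output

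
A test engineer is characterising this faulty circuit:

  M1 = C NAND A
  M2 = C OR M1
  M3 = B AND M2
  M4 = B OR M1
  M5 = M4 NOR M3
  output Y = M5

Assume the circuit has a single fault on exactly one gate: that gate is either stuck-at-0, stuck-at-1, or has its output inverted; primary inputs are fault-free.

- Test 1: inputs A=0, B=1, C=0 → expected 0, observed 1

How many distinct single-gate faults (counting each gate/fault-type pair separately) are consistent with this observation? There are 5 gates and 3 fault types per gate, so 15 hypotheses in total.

Fault-free: M1=1, M2=1, M3=1, M4=1, M5=0 → 0. Observed 1.
  M1: none of the 3 fault types match ✗
  M2: none of the 3 fault types match ✗
  M3: none of the 3 fault types match ✗
  M4: none of the 3 fault types match ✗
  M5: stuck-at-1, inverted output ✓; others ✗
Consistent faults: {M5 stuck-at-1, M5 inverted output} — 2 in all.

2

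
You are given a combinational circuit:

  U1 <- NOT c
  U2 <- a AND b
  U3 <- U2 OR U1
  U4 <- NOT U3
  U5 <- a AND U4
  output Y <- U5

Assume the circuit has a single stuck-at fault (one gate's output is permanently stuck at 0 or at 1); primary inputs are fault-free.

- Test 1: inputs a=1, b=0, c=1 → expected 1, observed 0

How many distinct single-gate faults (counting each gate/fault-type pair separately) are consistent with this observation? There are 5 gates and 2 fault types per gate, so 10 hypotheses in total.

Fault-free: U1=0, U2=0, U3=0, U4=1, U5=1 → 1. Observed 0.
  U1 stuck-at-0: output 1 ✗
  U1 stuck-at-1: output 0 ✓
  U2 stuck-at-0: output 1 ✗
  U2 stuck-at-1: output 0 ✓
  U3 stuck-at-0: output 1 ✗
  U3 stuck-at-1: output 0 ✓
  U4 stuck-at-0: output 0 ✓
  U4 stuck-at-1: output 1 ✗
  U5 stuck-at-0: output 0 ✓
  U5 stuck-at-1: output 1 ✗
Consistent faults: {U1 stuck-at-1, U2 stuck-at-1, U3 stuck-at-1, U4 stuck-at-0, U5 stuck-at-0} — 5 in all.

5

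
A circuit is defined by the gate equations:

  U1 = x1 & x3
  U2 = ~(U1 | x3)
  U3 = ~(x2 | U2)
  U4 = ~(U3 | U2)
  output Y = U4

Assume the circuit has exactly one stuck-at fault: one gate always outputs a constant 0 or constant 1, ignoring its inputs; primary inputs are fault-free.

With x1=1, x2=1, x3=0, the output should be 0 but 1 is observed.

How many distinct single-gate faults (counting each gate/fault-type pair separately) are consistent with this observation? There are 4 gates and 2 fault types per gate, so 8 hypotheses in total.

Fault-free: U1=0, U2=1, U3=0, U4=0 → 0. Observed 1.
  U1 stuck-at-0: output 0 ✗
  U1 stuck-at-1: output 1 ✓
  U2 stuck-at-0: output 1 ✓
  U2 stuck-at-1: output 0 ✗
  U3 stuck-at-0: output 0 ✗
  U3 stuck-at-1: output 0 ✗
  U4 stuck-at-0: output 0 ✗
  U4 stuck-at-1: output 1 ✓
Consistent faults: {U1 stuck-at-1, U2 stuck-at-0, U4 stuck-at-1} — 3 in all.

3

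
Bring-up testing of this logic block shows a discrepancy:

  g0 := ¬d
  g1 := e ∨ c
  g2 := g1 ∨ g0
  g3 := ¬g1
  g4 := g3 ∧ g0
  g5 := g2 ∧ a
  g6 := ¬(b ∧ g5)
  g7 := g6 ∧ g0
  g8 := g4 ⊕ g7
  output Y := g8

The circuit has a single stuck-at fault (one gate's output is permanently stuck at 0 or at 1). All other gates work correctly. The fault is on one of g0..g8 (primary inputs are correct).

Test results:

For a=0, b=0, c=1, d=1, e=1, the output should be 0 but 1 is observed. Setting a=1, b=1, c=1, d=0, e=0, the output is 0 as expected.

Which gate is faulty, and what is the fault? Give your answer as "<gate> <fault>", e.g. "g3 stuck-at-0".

Fault-free values for test 1 (a=0, b=0, c=1, d=1, e=1): g0=0, g1=1, g2=1, g3=0, g4=0, g5=0, g6=1, g7=0, g8=0, giving Y=0. Observed 1.
Test 1: faults giving observed 1 are {g0 stuck-at-1, g4 stuck-at-1, g7 stuck-at-1, g8 stuck-at-1}.
Test 2 (a=1, b=1, c=1, d=0, e=0): fault-free g0=1, g1=1, g2=1, g3=0, g4=0, g5=1, g6=0, g7=0, g8=0 → 0; observed 0. Eliminates g4 stuck-at-1, g7 stuck-at-1, g8 stuck-at-1.
Only g0 stuck-at-1 is consistent with every test.

g0 stuck-at-1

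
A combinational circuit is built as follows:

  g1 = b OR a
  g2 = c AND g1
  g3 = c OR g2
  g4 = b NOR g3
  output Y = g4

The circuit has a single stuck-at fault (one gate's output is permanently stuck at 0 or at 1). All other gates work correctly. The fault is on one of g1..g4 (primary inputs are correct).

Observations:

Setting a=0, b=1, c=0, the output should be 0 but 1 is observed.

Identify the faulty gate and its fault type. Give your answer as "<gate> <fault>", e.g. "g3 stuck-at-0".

g4 stuck-at-1

Fault-free values for test 1 (a=0, b=1, c=0): g1=1, g2=0, g3=0, g4=0, giving Y=0. Observed 1.
Test 1: faults giving observed 1 are {g4 stuck-at-1}.
Only g4 stuck-at-1 is consistent with every test.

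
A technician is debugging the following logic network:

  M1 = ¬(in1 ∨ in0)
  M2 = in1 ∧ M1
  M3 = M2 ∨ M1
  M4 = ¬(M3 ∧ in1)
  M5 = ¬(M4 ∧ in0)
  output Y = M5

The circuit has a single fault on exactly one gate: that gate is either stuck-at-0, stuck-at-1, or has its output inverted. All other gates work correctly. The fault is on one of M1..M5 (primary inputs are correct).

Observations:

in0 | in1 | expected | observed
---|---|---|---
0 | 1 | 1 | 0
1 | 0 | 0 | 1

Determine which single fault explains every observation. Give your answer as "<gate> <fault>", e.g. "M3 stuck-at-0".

Fault-free values for test 1 (in0=0, in1=1): M1=0, M2=0, M3=0, M4=1, M5=1, giving Y=1. Observed 0.
Test 1: faults giving observed 0 are {M5 stuck-at-0, M5 inverted output}.
Test 2 (in0=1, in1=0): fault-free M1=0, M2=0, M3=0, M4=1, M5=0 → 0; observed 1. Eliminates M5 stuck-at-0.
Only M5 inverted output is consistent with every test.

M5 inverted output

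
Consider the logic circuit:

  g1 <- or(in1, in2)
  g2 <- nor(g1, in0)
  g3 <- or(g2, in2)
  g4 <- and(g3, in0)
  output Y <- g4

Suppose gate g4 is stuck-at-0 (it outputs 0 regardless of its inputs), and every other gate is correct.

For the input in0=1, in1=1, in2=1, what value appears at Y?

Propagate with g4 forced: g1=1, g2=0, g3=1, g4=0 [stuck-at-0].
So Y = 0. (Without the fault it would be 1.)

0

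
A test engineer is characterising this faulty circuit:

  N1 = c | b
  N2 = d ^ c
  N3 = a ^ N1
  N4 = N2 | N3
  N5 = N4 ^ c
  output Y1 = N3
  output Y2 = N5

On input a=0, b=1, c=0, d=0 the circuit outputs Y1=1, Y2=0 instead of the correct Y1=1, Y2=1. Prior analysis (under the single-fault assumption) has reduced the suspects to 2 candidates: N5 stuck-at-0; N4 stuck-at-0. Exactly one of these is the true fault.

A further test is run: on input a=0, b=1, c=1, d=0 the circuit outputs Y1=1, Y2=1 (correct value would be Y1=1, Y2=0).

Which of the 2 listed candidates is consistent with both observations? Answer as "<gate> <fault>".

Evaluate each candidate on input a=0, b=1, c=1, d=0:
  N5 stuck-at-0: N1=1, N2=1, N3=1, N4=1, N5=0 [stuck-at-0] → Y1=1, Y2=0 — eliminated
  N4 stuck-at-0: N1=1, N2=1, N3=1, N4=0 [stuck-at-0], N5=1 → Y1=1, Y2=1 — matches
Only N4 stuck-at-0 reproduces the observed Y1=1, Y2=1.

N4 stuck-at-0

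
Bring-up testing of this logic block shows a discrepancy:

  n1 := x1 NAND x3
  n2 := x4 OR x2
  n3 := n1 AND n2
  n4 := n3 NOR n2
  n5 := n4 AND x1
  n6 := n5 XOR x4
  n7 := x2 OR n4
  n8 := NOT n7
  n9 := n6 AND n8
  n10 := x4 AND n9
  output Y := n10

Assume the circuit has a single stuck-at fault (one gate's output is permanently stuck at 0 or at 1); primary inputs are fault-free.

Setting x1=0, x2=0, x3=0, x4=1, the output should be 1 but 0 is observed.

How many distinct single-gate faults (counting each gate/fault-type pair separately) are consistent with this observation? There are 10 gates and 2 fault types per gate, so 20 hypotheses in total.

8

Fault-free: n1=1, n2=1, n3=1, n4=0, n5=0, n6=1, n7=0, n8=1, n9=1, n10=1 → 1. Observed 0.
  n1: none of the 2 fault types match ✗
  n2: stuck-at-0 ✓; others ✗
  n3: none of the 2 fault types match ✗
  n4: stuck-at-1 ✓; others ✗
  n5: stuck-at-1 ✓; others ✗
  n6: stuck-at-0 ✓; others ✗
  n7: stuck-at-1 ✓; others ✗
  n8: stuck-at-0 ✓; others ✗
  n9: stuck-at-0 ✓; others ✗
  n10: stuck-at-0 ✓; others ✗
Consistent faults: {n2 stuck-at-0, n4 stuck-at-1, n5 stuck-at-1, n6 stuck-at-0, n7 stuck-at-1, n8 stuck-at-0, n9 stuck-at-0, n10 stuck-at-0} — 8 in all.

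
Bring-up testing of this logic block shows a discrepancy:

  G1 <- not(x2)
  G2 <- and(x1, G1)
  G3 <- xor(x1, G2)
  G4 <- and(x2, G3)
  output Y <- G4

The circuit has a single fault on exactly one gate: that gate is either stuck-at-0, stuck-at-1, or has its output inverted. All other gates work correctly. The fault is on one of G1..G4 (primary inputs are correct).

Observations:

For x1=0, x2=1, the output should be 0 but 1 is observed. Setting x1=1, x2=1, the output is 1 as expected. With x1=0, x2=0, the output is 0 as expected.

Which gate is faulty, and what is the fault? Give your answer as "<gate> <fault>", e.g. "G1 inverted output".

G3 stuck-at-1

Fault-free values for test 1 (x1=0, x2=1): G1=0, G2=0, G3=0, G4=0, giving Y=0. Observed 1.
Test 1: faults giving observed 1 are {G2 stuck-at-1, G2 inverted output, G3 stuck-at-1, G3 inverted output, G4 stuck-at-1, G4 inverted output}.
Test 2 (x1=1, x2=1): fault-free G1=0, G2=0, G3=1, G4=1 → 1; observed 1. Eliminates G2 stuck-at-1, G2 inverted output, G3 inverted output, G4 inverted output.
Test 3 (x1=0, x2=0): fault-free G1=1, G2=0, G3=0, G4=0 → 0; observed 0. Eliminates G4 stuck-at-1.
Only G3 stuck-at-1 is consistent with every test.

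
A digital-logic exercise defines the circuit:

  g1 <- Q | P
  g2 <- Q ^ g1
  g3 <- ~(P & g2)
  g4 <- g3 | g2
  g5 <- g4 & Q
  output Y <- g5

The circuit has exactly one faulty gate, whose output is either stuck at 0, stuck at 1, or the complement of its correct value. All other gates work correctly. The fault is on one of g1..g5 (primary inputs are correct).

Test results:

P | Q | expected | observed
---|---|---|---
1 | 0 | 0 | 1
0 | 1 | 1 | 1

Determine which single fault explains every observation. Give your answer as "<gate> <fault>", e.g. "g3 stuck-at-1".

Fault-free values for test 1 (P=1, Q=0): g1=1, g2=1, g3=0, g4=1, g5=0, giving Y=0. Observed 1.
Test 1: faults giving observed 1 are {g5 stuck-at-1, g5 inverted output}.
Test 2 (P=0, Q=1): fault-free g1=1, g2=0, g3=1, g4=1, g5=1 → 1; observed 1. Eliminates g5 inverted output.
Only g5 stuck-at-1 is consistent with every test.

g5 stuck-at-1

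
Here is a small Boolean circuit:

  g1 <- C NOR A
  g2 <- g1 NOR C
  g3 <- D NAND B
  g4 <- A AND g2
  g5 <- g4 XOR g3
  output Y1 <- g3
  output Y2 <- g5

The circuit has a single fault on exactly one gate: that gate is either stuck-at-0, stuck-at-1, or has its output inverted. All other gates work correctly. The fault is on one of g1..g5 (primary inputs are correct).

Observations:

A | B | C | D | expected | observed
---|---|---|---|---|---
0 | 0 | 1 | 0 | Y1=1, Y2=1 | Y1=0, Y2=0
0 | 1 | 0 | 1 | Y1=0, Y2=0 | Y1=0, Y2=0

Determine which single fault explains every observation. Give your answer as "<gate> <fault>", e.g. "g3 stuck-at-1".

g3 stuck-at-0

Fault-free values for test 1 (A=0, B=0, C=1, D=0): g1=0, g2=0, g3=1, g4=0, g5=1, giving Y1=1, Y2=1. Observed Y1=0, Y2=0.
Test 1: faults giving observed Y1=0, Y2=0 are {g3 stuck-at-0, g3 inverted output}.
Test 2 (A=0, B=1, C=0, D=1): fault-free g1=1, g2=0, g3=0, g4=0, g5=0 → Y1=0, Y2=0; observed Y1=0, Y2=0. Eliminates g3 inverted output.
Only g3 stuck-at-0 is consistent with every test.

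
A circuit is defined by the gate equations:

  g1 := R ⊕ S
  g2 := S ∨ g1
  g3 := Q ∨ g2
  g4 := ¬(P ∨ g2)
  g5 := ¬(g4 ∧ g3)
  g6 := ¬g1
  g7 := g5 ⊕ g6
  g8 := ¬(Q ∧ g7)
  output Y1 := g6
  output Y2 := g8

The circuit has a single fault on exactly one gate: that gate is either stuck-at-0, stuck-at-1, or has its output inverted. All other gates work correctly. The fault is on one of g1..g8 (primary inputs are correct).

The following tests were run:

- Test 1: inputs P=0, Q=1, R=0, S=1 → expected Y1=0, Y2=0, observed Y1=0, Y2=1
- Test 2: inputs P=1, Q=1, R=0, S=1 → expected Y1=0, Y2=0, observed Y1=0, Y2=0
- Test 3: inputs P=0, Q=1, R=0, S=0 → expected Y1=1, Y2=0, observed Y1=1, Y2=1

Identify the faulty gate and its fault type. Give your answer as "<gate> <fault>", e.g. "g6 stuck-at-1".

g2 inverted output

Fault-free values for test 1 (P=0, Q=1, R=0, S=1): g1=1, g2=1, g3=1, g4=0, g5=1, g6=0, g7=1, g8=0, giving Y1=0, Y2=0. Observed Y1=0, Y2=1.
Test 1: faults giving observed Y1=0, Y2=1 are {g2 stuck-at-0, g2 inverted output, g4 stuck-at-1, g4 inverted output, g5 stuck-at-0, g5 inverted output, g7 stuck-at-0, g7 inverted output, g8 stuck-at-1, g8 inverted output}.
Test 2 (P=1, Q=1, R=0, S=1): fault-free g1=1, g2=1, g3=1, g4=0, g5=1, g6=0, g7=1, g8=0 → Y1=0, Y2=0; observed Y1=0, Y2=0. Eliminates g4 stuck-at-1, g4 inverted output, g5 stuck-at-0, g5 inverted output, g7 stuck-at-0, g7 inverted output, g8 stuck-at-1, g8 inverted output.
Test 3 (P=0, Q=1, R=0, S=0): fault-free g1=0, g2=0, g3=1, g4=1, g5=0, g6=1, g7=1, g8=0 → Y1=1, Y2=0; observed Y1=1, Y2=1. Eliminates g2 stuck-at-0.
Only g2 inverted output is consistent with every test.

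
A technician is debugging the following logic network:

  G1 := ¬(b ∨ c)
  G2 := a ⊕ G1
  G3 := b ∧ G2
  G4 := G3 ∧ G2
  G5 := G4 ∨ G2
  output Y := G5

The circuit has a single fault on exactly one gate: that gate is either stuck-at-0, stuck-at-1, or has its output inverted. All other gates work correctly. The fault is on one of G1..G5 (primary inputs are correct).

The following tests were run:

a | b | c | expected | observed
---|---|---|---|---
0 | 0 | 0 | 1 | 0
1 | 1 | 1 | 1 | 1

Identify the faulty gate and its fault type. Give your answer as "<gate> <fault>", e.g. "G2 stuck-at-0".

Fault-free values for test 1 (a=0, b=0, c=0): G1=1, G2=1, G3=0, G4=0, G5=1, giving Y=1. Observed 0.
Test 1: faults giving observed 0 are {G1 stuck-at-0, G1 inverted output, G2 stuck-at-0, G2 inverted output, G5 stuck-at-0, G5 inverted output}.
Test 2 (a=1, b=1, c=1): fault-free G1=0, G2=1, G3=1, G4=1, G5=1 → 1; observed 1. Eliminates G1 inverted output, G2 stuck-at-0, G2 inverted output, G5 stuck-at-0, G5 inverted output.
Only G1 stuck-at-0 is consistent with every test.

G1 stuck-at-0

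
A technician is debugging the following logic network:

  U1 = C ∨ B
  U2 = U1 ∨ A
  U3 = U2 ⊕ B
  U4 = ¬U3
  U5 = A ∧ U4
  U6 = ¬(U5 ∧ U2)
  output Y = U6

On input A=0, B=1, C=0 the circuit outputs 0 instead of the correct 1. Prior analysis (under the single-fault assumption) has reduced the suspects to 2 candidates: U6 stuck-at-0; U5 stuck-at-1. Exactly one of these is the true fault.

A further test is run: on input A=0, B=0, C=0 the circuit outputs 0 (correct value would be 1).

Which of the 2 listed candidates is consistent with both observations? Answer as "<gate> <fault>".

U6 stuck-at-0

Evaluate each candidate on input A=0, B=0, C=0:
  U6 stuck-at-0: U1=0, U2=0, U3=0, U4=1, U5=0, U6=0 [stuck-at-0] → 0 — matches
  U5 stuck-at-1: U1=0, U2=0, U3=0, U4=1, U5=1 [stuck-at-1], U6=1 → 1 — eliminated
Only U6 stuck-at-0 reproduces the observed 0.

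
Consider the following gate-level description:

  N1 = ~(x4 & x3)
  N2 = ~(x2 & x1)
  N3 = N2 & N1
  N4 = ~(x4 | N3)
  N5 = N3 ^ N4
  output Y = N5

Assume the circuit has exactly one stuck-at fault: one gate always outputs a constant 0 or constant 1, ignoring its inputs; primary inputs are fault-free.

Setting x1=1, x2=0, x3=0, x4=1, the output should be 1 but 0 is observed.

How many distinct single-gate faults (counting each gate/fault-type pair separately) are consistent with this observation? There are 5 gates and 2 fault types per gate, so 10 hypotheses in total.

Fault-free: N1=1, N2=1, N3=1, N4=0, N5=1 → 1. Observed 0.
  N1 stuck-at-0: output 0 ✓
  N1 stuck-at-1: output 1 ✗
  N2 stuck-at-0: output 0 ✓
  N2 stuck-at-1: output 1 ✗
  N3 stuck-at-0: output 0 ✓
  N3 stuck-at-1: output 1 ✗
  N4 stuck-at-0: output 1 ✗
  N4 stuck-at-1: output 0 ✓
  N5 stuck-at-0: output 0 ✓
  N5 stuck-at-1: output 1 ✗
Consistent faults: {N1 stuck-at-0, N2 stuck-at-0, N3 stuck-at-0, N4 stuck-at-1, N5 stuck-at-0} — 5 in all.

5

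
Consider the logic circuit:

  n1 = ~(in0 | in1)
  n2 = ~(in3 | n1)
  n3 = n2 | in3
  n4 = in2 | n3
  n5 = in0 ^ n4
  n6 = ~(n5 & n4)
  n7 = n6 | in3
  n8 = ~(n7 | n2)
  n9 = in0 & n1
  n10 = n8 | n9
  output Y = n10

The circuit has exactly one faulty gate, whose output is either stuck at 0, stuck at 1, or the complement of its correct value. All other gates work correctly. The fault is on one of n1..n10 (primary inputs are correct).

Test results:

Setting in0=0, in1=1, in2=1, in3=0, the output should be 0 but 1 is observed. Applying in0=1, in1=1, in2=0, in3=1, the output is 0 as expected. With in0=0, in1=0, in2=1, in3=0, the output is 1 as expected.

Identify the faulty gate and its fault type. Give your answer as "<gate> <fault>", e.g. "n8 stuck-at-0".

n2 stuck-at-0

Fault-free values for test 1 (in0=0, in1=1, in2=1, in3=0): n1=0, n2=1, n3=1, n4=1, n5=1, n6=0, n7=0, n8=0, n9=0, n10=0, giving Y=0. Observed 1.
Test 1: faults giving observed 1 are {n1 stuck-at-1, n1 inverted output, n2 stuck-at-0, n2 inverted output, n8 stuck-at-1, n8 inverted output, n9 stuck-at-1, n9 inverted output, n10 stuck-at-1, n10 inverted output}.
Test 2 (in0=1, in1=1, in2=0, in3=1): fault-free n1=0, n2=0, n3=1, n4=1, n5=0, n6=1, n7=1, n8=0, n9=0, n10=0 → 0; observed 0. Eliminates n1 stuck-at-1, n1 inverted output, n8 stuck-at-1, n8 inverted output, n9 stuck-at-1, n9 inverted output, n10 stuck-at-1, n10 inverted output.
Test 3 (in0=0, in1=0, in2=1, in3=0): fault-free n1=1, n2=0, n3=0, n4=1, n5=1, n6=0, n7=0, n8=1, n9=0, n10=1 → 1; observed 1. Eliminates n2 inverted output.
Only n2 stuck-at-0 is consistent with every test.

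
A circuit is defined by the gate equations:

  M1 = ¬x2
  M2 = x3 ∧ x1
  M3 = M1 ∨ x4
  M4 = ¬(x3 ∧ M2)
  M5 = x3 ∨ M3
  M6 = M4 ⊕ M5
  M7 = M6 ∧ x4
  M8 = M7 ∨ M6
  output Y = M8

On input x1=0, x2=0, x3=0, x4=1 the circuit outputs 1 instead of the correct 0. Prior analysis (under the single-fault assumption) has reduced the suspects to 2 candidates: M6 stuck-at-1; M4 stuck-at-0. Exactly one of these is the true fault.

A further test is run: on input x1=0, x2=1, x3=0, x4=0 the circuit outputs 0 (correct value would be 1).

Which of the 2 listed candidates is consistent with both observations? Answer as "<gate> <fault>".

Evaluate each candidate on input x1=0, x2=1, x3=0, x4=0:
  M6 stuck-at-1: M1=0, M2=0, M3=0, M4=1, M5=0, M6=1 [stuck-at-1], M7=0, M8=1 → 1 — eliminated
  M4 stuck-at-0: M1=0, M2=0, M3=0, M4=0 [stuck-at-0], M5=0, M6=0, M7=0, M8=0 → 0 — matches
Only M4 stuck-at-0 reproduces the observed 0.

M4 stuck-at-0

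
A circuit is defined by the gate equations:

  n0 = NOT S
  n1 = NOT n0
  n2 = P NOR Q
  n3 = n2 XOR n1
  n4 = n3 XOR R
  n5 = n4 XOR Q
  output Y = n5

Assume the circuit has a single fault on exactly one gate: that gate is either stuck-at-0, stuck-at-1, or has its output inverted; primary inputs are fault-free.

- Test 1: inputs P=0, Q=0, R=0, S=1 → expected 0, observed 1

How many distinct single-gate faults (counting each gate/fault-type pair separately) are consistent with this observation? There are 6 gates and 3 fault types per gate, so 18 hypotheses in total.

12

Fault-free: n0=0, n1=1, n2=1, n3=0, n4=0, n5=0 → 0. Observed 1.
  n0: stuck-at-1, inverted output ✓; others ✗
  n1: stuck-at-0, inverted output ✓; others ✗
  n2: stuck-at-0, inverted output ✓; others ✗
  n3: stuck-at-1, inverted output ✓; others ✗
  n4: stuck-at-1, inverted output ✓; others ✗
  n5: stuck-at-1, inverted output ✓; others ✗
Consistent faults: {n0 stuck-at-1, n0 inverted output, n1 stuck-at-0, n1 inverted output, n2 stuck-at-0, n2 inverted output, n3 stuck-at-1, n3 inverted output, n4 stuck-at-1, n4 inverted output, n5 stuck-at-1, n5 inverted output} — 12 in all.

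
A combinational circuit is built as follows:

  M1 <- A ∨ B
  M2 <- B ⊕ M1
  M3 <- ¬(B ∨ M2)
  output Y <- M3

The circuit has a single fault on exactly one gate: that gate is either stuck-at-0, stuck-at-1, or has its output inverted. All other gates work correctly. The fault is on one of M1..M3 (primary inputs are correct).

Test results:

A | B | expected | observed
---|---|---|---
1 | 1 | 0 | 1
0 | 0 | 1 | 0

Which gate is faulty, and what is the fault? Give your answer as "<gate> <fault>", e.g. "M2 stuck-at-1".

M3 inverted output

Fault-free values for test 1 (A=1, B=1): M1=1, M2=0, M3=0, giving Y=0. Observed 1.
Test 1: faults giving observed 1 are {M3 stuck-at-1, M3 inverted output}.
Test 2 (A=0, B=0): fault-free M1=0, M2=0, M3=1 → 1; observed 0. Eliminates M3 stuck-at-1.
Only M3 inverted output is consistent with every test.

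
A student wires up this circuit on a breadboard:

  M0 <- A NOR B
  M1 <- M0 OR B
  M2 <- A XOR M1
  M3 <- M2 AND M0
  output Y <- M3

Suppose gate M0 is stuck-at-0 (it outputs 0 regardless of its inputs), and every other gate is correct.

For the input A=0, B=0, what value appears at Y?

0

Propagate with M0 forced: M0=0 [stuck-at-0], M1=0, M2=0, M3=0.
So Y = 0. (Without the fault it would be 1.)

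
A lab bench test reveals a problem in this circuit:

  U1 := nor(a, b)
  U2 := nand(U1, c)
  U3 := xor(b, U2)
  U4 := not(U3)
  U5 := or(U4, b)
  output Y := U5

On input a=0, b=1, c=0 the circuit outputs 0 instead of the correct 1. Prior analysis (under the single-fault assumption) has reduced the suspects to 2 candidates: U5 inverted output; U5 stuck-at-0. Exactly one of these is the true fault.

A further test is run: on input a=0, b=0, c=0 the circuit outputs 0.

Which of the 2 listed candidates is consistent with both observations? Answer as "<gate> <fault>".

Evaluate each candidate on input a=0, b=0, c=0:
  U5 inverted output: U1=1, U2=1, U3=1, U4=0, U5=1 [inverted output] → 1 — eliminated
  U5 stuck-at-0: U1=1, U2=1, U3=1, U4=0, U5=0 [stuck-at-0] → 0 — matches
Only U5 stuck-at-0 reproduces the observed 0.

U5 stuck-at-0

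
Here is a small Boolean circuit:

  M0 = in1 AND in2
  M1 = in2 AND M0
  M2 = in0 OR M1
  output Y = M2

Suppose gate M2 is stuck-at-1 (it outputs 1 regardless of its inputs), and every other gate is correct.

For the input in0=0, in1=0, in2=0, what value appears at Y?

1

Propagate with M2 forced: M0=0, M1=0, M2=1 [stuck-at-1].
So Y = 1. (Without the fault it would be 0.)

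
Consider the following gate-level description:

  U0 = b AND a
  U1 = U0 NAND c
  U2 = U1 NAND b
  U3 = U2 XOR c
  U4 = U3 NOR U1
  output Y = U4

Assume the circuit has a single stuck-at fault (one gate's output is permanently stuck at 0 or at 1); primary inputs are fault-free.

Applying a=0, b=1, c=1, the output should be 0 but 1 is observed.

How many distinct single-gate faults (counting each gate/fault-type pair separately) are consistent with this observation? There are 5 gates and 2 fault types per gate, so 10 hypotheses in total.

3

Fault-free: U0=0, U1=1, U2=0, U3=1, U4=0 → 0. Observed 1.
  U0 stuck-at-0: output 0 ✗
  U0 stuck-at-1: output 1 ✓
  U1 stuck-at-0: output 1 ✓
  U1 stuck-at-1: output 0 ✗
  U2 stuck-at-0: output 0 ✗
  U2 stuck-at-1: output 0 ✗
  U3 stuck-at-0: output 0 ✗
  U3 stuck-at-1: output 0 ✗
  U4 stuck-at-0: output 0 ✗
  U4 stuck-at-1: output 1 ✓
Consistent faults: {U0 stuck-at-1, U1 stuck-at-0, U4 stuck-at-1} — 3 in all.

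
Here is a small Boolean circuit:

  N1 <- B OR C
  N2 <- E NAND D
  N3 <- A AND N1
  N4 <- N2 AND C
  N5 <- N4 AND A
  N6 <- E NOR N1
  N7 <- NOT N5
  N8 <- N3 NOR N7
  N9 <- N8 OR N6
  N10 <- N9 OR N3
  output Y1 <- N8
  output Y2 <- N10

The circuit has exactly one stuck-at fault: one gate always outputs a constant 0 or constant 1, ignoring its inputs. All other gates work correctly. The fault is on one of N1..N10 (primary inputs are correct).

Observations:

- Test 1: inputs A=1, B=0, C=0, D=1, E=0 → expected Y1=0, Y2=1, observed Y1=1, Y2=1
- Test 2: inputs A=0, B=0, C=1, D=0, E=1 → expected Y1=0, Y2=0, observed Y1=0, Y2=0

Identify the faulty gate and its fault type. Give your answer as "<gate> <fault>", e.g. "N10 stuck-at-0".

Fault-free values for test 1 (A=1, B=0, C=0, D=1, E=0): N1=0, N2=1, N3=0, N4=0, N5=0, N6=1, N7=1, N8=0, N9=1, N10=1, giving Y1=0, Y2=1. Observed Y1=1, Y2=1.
Test 1: faults giving observed Y1=1, Y2=1 are {N4 stuck-at-1, N5 stuck-at-1, N7 stuck-at-0, N8 stuck-at-1}.
Test 2 (A=0, B=0, C=1, D=0, E=1): fault-free N1=1, N2=1, N3=0, N4=1, N5=0, N6=0, N7=1, N8=0, N9=0, N10=0 → Y1=0, Y2=0; observed Y1=0, Y2=0. Eliminates N5 stuck-at-1, N7 stuck-at-0, N8 stuck-at-1.
Only N4 stuck-at-1 is consistent with every test.

N4 stuck-at-1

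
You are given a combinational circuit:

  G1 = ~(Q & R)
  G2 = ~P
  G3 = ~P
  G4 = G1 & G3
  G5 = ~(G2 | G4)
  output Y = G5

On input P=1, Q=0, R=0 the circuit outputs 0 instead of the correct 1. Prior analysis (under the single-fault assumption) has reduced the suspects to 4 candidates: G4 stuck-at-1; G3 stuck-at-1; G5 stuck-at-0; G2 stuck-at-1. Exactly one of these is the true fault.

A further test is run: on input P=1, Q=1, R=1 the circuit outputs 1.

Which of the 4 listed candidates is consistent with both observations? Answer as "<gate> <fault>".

Evaluate each candidate on input P=1, Q=1, R=1:
  G4 stuck-at-1: G1=0, G2=0, G3=0, G4=1 [stuck-at-1], G5=0 → 0 — eliminated
  G3 stuck-at-1: G1=0, G2=0, G3=1 [stuck-at-1], G4=0, G5=1 → 1 — matches
  G5 stuck-at-0: G1=0, G2=0, G3=0, G4=0, G5=0 [stuck-at-0] → 0 — eliminated
  G2 stuck-at-1: G1=0, G2=1 [stuck-at-1], G3=0, G4=0, G5=0 → 0 — eliminated
Only G3 stuck-at-1 reproduces the observed 1.

G3 stuck-at-1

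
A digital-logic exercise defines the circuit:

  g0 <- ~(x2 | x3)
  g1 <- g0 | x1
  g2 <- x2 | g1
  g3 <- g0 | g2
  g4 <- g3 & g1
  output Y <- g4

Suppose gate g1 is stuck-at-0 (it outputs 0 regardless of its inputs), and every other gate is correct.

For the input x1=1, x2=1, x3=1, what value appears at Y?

0

Propagate with g1 forced: g0=0, g1=0 [stuck-at-0], g2=1, g3=1, g4=0.
So Y = 0. (Without the fault it would be 1.)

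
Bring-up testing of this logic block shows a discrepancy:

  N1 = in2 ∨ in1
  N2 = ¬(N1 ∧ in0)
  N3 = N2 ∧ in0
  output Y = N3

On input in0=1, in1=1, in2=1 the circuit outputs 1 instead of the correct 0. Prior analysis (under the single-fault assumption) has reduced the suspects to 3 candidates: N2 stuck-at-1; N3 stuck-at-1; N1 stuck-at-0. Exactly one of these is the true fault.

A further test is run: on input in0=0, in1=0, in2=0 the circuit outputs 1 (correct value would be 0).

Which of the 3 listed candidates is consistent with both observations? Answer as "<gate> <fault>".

N3 stuck-at-1

Evaluate each candidate on input in0=0, in1=0, in2=0:
  N2 stuck-at-1: N1=0, N2=1 [stuck-at-1], N3=0 → 0 — eliminated
  N3 stuck-at-1: N1=0, N2=1, N3=1 [stuck-at-1] → 1 — matches
  N1 stuck-at-0: N1=0 [stuck-at-0], N2=1, N3=0 → 0 — eliminated
Only N3 stuck-at-1 reproduces the observed 1.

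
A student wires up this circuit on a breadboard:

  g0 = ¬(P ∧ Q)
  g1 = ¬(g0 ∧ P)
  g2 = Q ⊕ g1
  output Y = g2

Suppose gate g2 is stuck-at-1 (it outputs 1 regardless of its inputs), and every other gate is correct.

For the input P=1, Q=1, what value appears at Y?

1

Propagate with g2 forced: g0=0, g1=1, g2=1 [stuck-at-1].
So Y = 1. (Without the fault it would be 0.)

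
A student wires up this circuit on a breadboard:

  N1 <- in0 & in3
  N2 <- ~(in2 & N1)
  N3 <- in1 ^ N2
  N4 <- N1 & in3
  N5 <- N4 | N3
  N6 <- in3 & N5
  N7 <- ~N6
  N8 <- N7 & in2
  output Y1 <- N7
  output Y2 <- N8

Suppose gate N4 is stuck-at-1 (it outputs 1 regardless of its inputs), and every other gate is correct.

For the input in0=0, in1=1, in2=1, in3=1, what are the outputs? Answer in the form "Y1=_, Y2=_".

Propagate with N4 forced: N1=0, N2=1, N3=0, N4=1 [stuck-at-1], N5=1, N6=1, N7=0, N8=0.
So the outputs are Y1=0, Y2=0. (Without the fault they would be Y1=1, Y2=1.)

Y1=0, Y2=0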